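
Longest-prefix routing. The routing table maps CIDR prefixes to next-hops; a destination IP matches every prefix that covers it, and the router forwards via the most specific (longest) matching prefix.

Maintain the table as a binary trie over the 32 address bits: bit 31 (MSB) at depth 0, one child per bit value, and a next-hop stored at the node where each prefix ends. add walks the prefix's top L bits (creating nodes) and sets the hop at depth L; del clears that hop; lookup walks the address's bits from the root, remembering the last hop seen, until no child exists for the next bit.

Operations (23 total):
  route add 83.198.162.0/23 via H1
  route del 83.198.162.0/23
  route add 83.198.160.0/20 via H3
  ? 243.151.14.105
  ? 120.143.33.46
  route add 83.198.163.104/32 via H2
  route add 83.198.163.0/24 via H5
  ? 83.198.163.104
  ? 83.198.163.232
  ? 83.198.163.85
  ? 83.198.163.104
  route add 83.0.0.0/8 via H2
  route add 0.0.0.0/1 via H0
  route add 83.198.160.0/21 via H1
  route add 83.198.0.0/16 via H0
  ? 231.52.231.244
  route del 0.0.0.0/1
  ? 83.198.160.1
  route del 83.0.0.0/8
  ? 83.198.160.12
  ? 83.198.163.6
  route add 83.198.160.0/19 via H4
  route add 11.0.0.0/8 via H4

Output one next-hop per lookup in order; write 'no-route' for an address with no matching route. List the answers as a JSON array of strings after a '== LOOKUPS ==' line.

Trace:
  add 83.198.162.0/23 -> H1 at depth 23
  - 83.198.162.0/23 clear@23
  add 83.198.160.0/20 -> H3 at depth 20
  Q 243.151.14.105: descend ε ; hops seen [∅] ; pick no-route
  Q 120.143.33.46: descend 01 ; hops seen [∅] ; pick no-route
  add 83.198.163.104/32 -> H2 at depth 32
  add 83.198.163.0/24 -> H5 at depth 24
  Q 83.198.163.104: descend 01010011110001101010001101101000 ; hops seen [H3,H5,H2] ; pick H2
  Q 83.198.163.232: descend 010100111100011010100011 ; hops seen [H3,H5] ; pick H5
  Q 83.198.163.85: descend 01010011110001101010001101 ; hops seen [H3,H5] ; pick H5
  Q 83.198.163.104: descend 01010011110001101010001101101000 ; hops seen [H3,H5,H2] ; pick H2
  add 83.0.0.0/8 -> H2 at depth 8
  add 0.0.0.0/1 -> H0 at depth 1
  add 83.198.160.0/21 -> H1 at depth 21
  add 83.198.0.0/16 -> H0 at depth 16
  Q 231.52.231.244: descend ε ; hops seen [∅] ; pick no-route
  - 0.0.0.0/1 clear@1
  Q 83.198.160.1: descend 0101001111000110101000 ; hops seen [H2,H0,H3,H1] ; pick H1
  - 83.0.0.0/8 clear@8
  Q 83.198.160.12: descend 0101001111000110101000 ; hops seen [H0,H3,H1] ; pick H1
  Q 83.198.163.6: descend 0101001111000110101000110 ; hops seen [H0,H3,H1,H5] ; pick H5
  add 83.198.160.0/19 -> H4 at depth 19
  add 11.0.0.0/8 -> H4 at depth 8

== LOOKUPS ==
["no-route","no-route","H2","H5","H5","H2","no-route","H1","H1","H5"]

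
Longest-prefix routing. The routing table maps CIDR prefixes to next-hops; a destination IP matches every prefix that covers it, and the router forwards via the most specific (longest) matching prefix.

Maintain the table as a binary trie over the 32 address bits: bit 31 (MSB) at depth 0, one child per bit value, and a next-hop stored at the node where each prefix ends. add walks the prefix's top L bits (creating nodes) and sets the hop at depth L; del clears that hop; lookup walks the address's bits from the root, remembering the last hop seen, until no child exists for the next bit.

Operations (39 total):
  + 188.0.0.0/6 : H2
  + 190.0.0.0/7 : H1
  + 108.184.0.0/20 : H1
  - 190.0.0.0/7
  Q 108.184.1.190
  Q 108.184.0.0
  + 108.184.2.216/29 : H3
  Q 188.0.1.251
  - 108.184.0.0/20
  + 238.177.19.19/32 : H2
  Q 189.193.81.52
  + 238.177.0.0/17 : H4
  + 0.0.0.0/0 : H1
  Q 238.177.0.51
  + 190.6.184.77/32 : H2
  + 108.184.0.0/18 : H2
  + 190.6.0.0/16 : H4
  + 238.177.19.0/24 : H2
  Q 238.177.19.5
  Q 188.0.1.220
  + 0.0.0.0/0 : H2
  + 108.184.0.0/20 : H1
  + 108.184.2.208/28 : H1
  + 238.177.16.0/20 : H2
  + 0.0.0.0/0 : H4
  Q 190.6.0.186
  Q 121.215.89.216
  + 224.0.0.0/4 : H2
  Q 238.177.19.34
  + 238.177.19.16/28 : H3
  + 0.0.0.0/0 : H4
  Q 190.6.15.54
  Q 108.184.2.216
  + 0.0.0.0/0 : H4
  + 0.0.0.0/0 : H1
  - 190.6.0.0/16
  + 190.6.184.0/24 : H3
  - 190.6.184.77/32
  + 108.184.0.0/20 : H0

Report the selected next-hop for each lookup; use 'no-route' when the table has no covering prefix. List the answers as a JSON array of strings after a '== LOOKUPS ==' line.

Trace:
  add 188.0.0.0/6 -> H2 at depth 6
  add 190.0.0.0/7 -> H1 at depth 7
  add 108.184.0.0/20 -> H1 at depth 20
  del 190.0.0.0/7 (clear depth 7)
  lookup 108.184.1.190: bits 01101100101110000000 walk d0:-→d1:-→d2:-→d3:-→d4:-→d5:-→d6:-→d7:-→d8:-→d9:-→d10:-→d11:-→d12:-→d13:-→d14:-→d15:-→d16:-→d17:-→d18:-→d19:-→d20:H1 -> H1
  lookup 108.184.0.0: bits 01101100101110000000 walk d0:-→d1:-→d2:-→d3:-→d4:-→d5:-→d6:-→d7:-→d8:-→d9:-→d10:-→d11:-→d12:-→d13:-→d14:-→d15:-→d16:-→d17:-→d18:-→d19:-→d20:H1 -> H1
  add 108.184.2.216/29 -> H3 at depth 29
  lookup 188.0.1.251: bits 101111 walk d0:-→d1:-→d2:-→d3:-→d4:-→d5:-→d6:H2 -> H2
  del 108.184.0.0/20 (clear depth 20)
  add 238.177.19.19/32 -> H2 at depth 32
  lookup 189.193.81.52: bits 101111 walk d0:-→d1:-→d2:-→d3:-→d4:-→d5:-→d6:H2 -> H2
  add 238.177.0.0/17 -> H4 at depth 17
  add 0.0.0.0/0 -> H1 at depth 0
  lookup 238.177.0.51: bits 1110111010110001000 walk d0:H1→d1:-→d2:-→d3:-→d4:-→d5:-→d6:-→d7:-→d8:-→d9:-→d10:-→d11:-→d12:-→d13:-→d14:-→d15:-→d16:-→d17:H4→d18:-→d19:- -> H4
  add 190.6.184.77/32 -> H2 at depth 32
  add 108.184.0.0/18 -> H2 at depth 18
  add 190.6.0.0/16 -> H4 at depth 16
  add 238.177.19.0/24 -> H2 at depth 24
  lookup 238.177.19.5: bits 111011101011000100010011000 walk d0:H1→d1:-→d2:-→d3:-→d4:-→d5:-→d6:-→d7:-→d8:-→d9:-→d10:-→d11:-→d12:-→d13:-→d14:-→d15:-→d16:-→d17:H4→d18:-→d19:-→d20:-→d21:-→d22:-→d23:-→d24:H2→d25:-→d26:-→d27:- -> H2
  lookup 188.0.1.220: bits 101111 walk d0:H1→d1:-→d2:-→d3:-→d4:-→d5:-→d6:H2 -> H2
  add 0.0.0.0/0 -> H2 at depth 0
  add 108.184.0.0/20 -> H1 at depth 20
  add 108.184.2.208/28 -> H1 at depth 28
  add 238.177.16.0/20 -> H2 at depth 20
  add 0.0.0.0/0 -> H4 at depth 0
  lookup 190.6.0.186: bits 1011111000000110 walk d0:H4→d1:-→d2:-→d3:-→d4:-→d5:-→d6:H2→d7:-→d8:-→d9:-→d10:-→d11:-→d12:-→d13:-→d14:-→d15:-→d16:H4 -> H4
  lookup 121.215.89.216: bits 011 walk d0:H4→d1:-→d2:-→d3:- -> H4
  add 224.0.0.0/4 -> H2 at depth 4
  lookup 238.177.19.34: bits 11101110101100010001001100 walk d0:H4→d1:-→d2:-→d3:-→d4:H2→d5:-→d6:-→d7:-→d8:-→d9:-→d10:-→d11:-→d12:-→d13:-→d14:-→d15:-→d16:-→d17:H4→d18:-→d19:-→d20:H2→d21:-→d22:-→d23:-→d24:H2→d25:-→d26:- -> H2
  add 238.177.19.16/28 -> H3 at depth 28
  add 0.0.0.0/0 -> H4 at depth 0
  lookup 190.6.15.54: bits 1011111000000110 walk d0:H4→d1:-→d2:-→d3:-→d4:-→d5:-→d6:H2→d7:-→d8:-→d9:-→d10:-→d11:-→d12:-→d13:-→d14:-→d15:-→d16:H4 -> H4
  lookup 108.184.2.216: bits 01101100101110000000001011011 walk d0:H4→d1:-→d2:-→d3:-→d4:-→d5:-→d6:-→d7:-→d8:-→d9:-→d10:-→d11:-→d12:-→d13:-→d14:-→d15:-→d16:-→d17:-→d18:H2→d19:-→d20:H1→d21:-→d22:-→d23:-→d24:-→d25:-→d26:-→d27:-→d28:H1→d29:H3 -> H3
  add 0.0.0.0/0 -> H4 at depth 0
  add 0.0.0.0/0 -> H1 at depth 0
  del 190.6.0.0/16 (clear depth 16)
  add 190.6.184.0/24 -> H3 at depth 24
  del 190.6.184.77/32 (clear depth 32)
  add 108.184.0.0/20 -> H0 at depth 20

== LOOKUPS ==
["H1","H1","H2","H2","H4","H2","H2","H4","H4","H2","H4","H3"]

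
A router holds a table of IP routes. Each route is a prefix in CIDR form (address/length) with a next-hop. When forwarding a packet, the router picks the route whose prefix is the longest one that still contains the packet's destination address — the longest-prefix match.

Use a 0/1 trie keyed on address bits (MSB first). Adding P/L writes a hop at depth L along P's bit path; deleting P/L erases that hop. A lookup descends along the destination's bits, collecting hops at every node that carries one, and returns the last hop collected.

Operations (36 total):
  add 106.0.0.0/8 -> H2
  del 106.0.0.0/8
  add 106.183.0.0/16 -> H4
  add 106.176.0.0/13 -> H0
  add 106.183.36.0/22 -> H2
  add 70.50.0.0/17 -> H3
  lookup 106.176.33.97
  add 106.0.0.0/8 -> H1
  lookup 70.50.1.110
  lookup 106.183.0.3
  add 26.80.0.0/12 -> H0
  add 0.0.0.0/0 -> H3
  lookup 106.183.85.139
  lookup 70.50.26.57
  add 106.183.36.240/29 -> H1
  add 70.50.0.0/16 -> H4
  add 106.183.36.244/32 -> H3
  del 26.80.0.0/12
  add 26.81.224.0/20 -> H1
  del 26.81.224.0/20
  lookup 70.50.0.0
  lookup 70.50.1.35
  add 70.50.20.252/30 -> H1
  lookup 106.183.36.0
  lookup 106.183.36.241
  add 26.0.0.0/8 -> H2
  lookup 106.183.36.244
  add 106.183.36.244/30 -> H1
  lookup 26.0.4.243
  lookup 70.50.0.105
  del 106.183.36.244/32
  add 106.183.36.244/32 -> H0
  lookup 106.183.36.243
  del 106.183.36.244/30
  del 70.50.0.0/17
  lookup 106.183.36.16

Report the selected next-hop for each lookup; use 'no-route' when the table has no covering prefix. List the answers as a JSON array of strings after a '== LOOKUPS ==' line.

Trace:
  + 106.0.0.0/8 (H2) depth=8
  del 106.0.0.0/8 (clear depth 8)
  + 106.183.0.0/16 (H4) depth=16
  + 106.176.0.0/13 (H0) depth=13
  + 106.183.36.0/22 (H2) depth=22
  + 70.50.0.0/17 (H3) depth=17
  lookup 106.176.33.97: bits 0110101010110 walk d0:-→d1:-→d2:-→d3:-→d4:-→d5:-→d6:-→d7:-→d8:-→d9:-→d10:-→d11:-→d12:-→d13:H0 -> H0
  + 106.0.0.0/8 (H1) depth=8
  lookup 70.50.1.110: bits 01000110001100100 walk d0:-→d1:-→d2:-→d3:-→d4:-→d5:-→d6:-→d7:-→d8:-→d9:-→d10:-→d11:-→d12:-→d13:-→d14:-→d15:-→d16:-→d17:H3 -> H3
  lookup 106.183.0.3: bits 011010101011011100 walk d0:-→d1:-→d2:-→d3:-→d4:-→d5:-→d6:-→d7:-→d8:H1→d9:-→d10:-→d11:-→d12:-→d13:H0→d14:-→d15:-→d16:H4→d17:-→d18:- -> H4
  + 26.80.0.0/12 (H0) depth=12
  + 0.0.0.0/0 (H3) depth=0
  lookup 106.183.85.139: bits 01101010101101110 walk d0:H3→d1:-→d2:-→d3:-→d4:-→d5:-→d6:-→d7:-→d8:H1→d9:-→d10:-→d11:-→d12:-→d13:H0→d14:-→d15:-→d16:H4→d17:- -> H4
  lookup 70.50.26.57: bits 01000110001100100 walk d0:H3→d1:-→d2:-→d3:-→d4:-→d5:-→d6:-→d7:-→d8:-→d9:-→d10:-→d11:-→d12:-→d13:-→d14:-→d15:-→d16:-→d17:H3 -> H3
  + 106.183.36.240/29 (H1) depth=29
  + 70.50.0.0/16 (H4) depth=16
  + 106.183.36.244/32 (H3) depth=32
  del 26.80.0.0/12 (clear depth 12)
  + 26.81.224.0/20 (H1) depth=20
  del 26.81.224.0/20 (clear depth 20)
  lookup 70.50.0.0: bits 01000110001100100 walk d0:H3→d1:-→d2:-→d3:-→d4:-→d5:-→d6:-→d7:-→d8:-→d9:-→d10:-→d11:-→d12:-→d13:-→d14:-→d15:-→d16:H4→d17:H3 -> H3
  lookup 70.50.1.35: bits 01000110001100100 walk d0:H3→d1:-→d2:-→d3:-→d4:-→d5:-→d6:-→d7:-→d8:-→d9:-→d10:-→d11:-→d12:-→d13:-→d14:-→d15:-→d16:H4→d17:H3 -> H3
  + 70.50.20.252/30 (H1) depth=30
  lookup 106.183.36.0: bits 011010101011011100100100 walk d0:H3→d1:-→d2:-→d3:-→d4:-→d5:-→d6:-→d7:-→d8:H1→d9:-→d10:-→d11:-→d12:-→d13:H0→d14:-→d15:-→d16:H4→d17:-→d18:-→d19:-→d20:-→d21:-→d22:H2→d23:-→d24:- -> H2
  lookup 106.183.36.241: bits 01101010101101110010010011110 walk d0:H3→d1:-→d2:-→d3:-→d4:-→d5:-→d6:-→d7:-→d8:H1→d9:-→d10:-→d11:-→d12:-→d13:H0→d14:-→d15:-→d16:H4→d17:-→d18:-→d19:-→d20:-→d21:-→d22:H2→d23:-→d24:-→d25:-→d26:-→d27:-→d28:-→d29:H1 -> H1
  + 26.0.0.0/8 (H2) depth=8
  lookup 106.183.36.244: bits 01101010101101110010010011110100 walk d0:H3→d1:-→d2:-→d3:-→d4:-→d5:-→d6:-→d7:-→d8:H1→d9:-→d10:-→d11:-→d12:-→d13:H0→d14:-→d15:-→d16:H4→d17:-→d18:-→d19:-→d20:-→d21:-→d22:H2→d23:-→d24:-→d25:-→d26:-→d27:-→d28:-→d29:H1→d30:-→d31:-→d32:H3 -> H3
  + 106.183.36.244/30 (H1) depth=30
  lookup 26.0.4.243: bits 000110100 walk d0:H3→d1:-→d2:-→d3:-→d4:-→d5:-→d6:-→d7:-→d8:H2→d9:- -> H2
  lookup 70.50.0.105: bits 0100011000110010000 walk d0:H3→d1:-→d2:-→d3:-→d4:-→d5:-→d6:-→d7:-→d8:-→d9:-→d10:-→d11:-→d12:-→d13:-→d14:-→d15:-→d16:H4→d17:H3→d18:-→d19:- -> H3
  del 106.183.36.244/32 (clear depth 32)
  + 106.183.36.244/32 (H0) depth=32
  lookup 106.183.36.243: bits 01101010101101110010010011110 walk d0:H3→d1:-→d2:-→d3:-→d4:-→d5:-→d6:-→d7:-→d8:H1→d9:-→d10:-→d11:-→d12:-→d13:H0→d14:-→d15:-→d16:H4→d17:-→d18:-→d19:-→d20:-→d21:-→d22:H2→d23:-→d24:-→d25:-→d26:-→d27:-→d28:-→d29:H1 -> H1
  del 106.183.36.244/30 (clear depth 30)
  del 70.50.0.0/17 (clear depth 17)
  lookup 106.183.36.16: bits 011010101011011100100100 walk d0:H3→d1:-→d2:-→d3:-→d4:-→d5:-→d6:-→d7:-→d8:H1→d9:-→d10:-→d11:-→d12:-→d13:H0→d14:-→d15:-→d16:H4→d17:-→d18:-→d19:-→d20:-→d21:-→d22:H2→d23:-→d24:- -> H2

== LOOKUPS ==
["H0","H3","H4","H4","H3","H3","H3","H2","H1","H3","H2","H3","H1","H2"]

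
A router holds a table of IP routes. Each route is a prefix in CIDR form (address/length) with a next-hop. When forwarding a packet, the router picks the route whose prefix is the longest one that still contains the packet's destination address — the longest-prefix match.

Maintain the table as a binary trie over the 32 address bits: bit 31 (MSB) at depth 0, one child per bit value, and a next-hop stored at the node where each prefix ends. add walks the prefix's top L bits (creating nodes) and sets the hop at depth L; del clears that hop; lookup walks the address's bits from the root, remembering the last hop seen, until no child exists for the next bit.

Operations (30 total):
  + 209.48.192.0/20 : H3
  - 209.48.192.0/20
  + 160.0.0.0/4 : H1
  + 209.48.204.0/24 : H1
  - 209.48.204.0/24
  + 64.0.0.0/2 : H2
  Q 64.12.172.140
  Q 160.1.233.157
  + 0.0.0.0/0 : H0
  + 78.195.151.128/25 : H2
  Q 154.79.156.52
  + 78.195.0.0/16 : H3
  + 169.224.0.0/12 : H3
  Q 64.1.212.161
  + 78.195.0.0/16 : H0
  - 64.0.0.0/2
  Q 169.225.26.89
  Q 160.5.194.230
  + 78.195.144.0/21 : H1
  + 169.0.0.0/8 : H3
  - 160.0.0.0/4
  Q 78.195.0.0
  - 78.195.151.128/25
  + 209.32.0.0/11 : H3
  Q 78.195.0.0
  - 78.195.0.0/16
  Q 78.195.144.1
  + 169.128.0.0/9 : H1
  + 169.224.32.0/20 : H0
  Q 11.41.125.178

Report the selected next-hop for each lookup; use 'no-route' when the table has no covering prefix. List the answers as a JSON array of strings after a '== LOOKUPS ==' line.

Process each operation:
  add 209.48.192.0/20 -> H3 at depth 20
  - 209.48.192.0/20 clear@20
  add 160.0.0.0/4 -> H1 at depth 4
  add 209.48.204.0/24 -> H1 at depth 24
  - 209.48.204.0/24 clear@24
  add 64.0.0.0/2 -> H2 at depth 2
  Q 64.12.172.140: descend 01 ; hops seen [H2] ; pick H2
  Q 160.1.233.157: descend 1010 ; hops seen [H1] ; pick H1
  add 0.0.0.0/0 -> H0 at depth 0
  add 78.195.151.128/25 -> H2 at depth 25
  Q 154.79.156.52: descend 10 ; hops seen [H0] ; pick H0
  add 78.195.0.0/16 -> H3 at depth 16
  add 169.224.0.0/12 -> H3 at depth 12
  Q 64.1.212.161: descend 0100 ; hops seen [H0,H2] ; pick H2
  add 78.195.0.0/16 -> H0 at depth 16
  - 64.0.0.0/2 clear@2
  Q 169.225.26.89: descend 101010011110 ; hops seen [H0,H1,H3] ; pick H3
  Q 160.5.194.230: descend 1010 ; hops seen [H0,H1] ; pick H1
  add 78.195.144.0/21 -> H1 at depth 21
  add 169.0.0.0/8 -> H3 at depth 8
  - 160.0.0.0/4 clear@4
  Q 78.195.0.0: descend 0100111011000011 ; hops seen [H0,H0] ; pick H0
  - 78.195.151.128/25 clear@25
  add 209.32.0.0/11 -> H3 at depth 11
  Q 78.195.0.0: descend 0100111011000011 ; hops seen [H0,H0] ; pick H0
  - 78.195.0.0/16 clear@16
  Q 78.195.144.1: descend 010011101100001110010 ; hops seen [H0,H1] ; pick H1
  add 169.128.0.0/9 -> H1 at depth 9
  add 169.224.32.0/20 -> H0 at depth 20
  Q 11.41.125.178: descend 0 ; hops seen [H0] ; pick H0

== LOOKUPS ==
["H2","H1","H0","H2","H3","H1","H0","H0","H1","H0"]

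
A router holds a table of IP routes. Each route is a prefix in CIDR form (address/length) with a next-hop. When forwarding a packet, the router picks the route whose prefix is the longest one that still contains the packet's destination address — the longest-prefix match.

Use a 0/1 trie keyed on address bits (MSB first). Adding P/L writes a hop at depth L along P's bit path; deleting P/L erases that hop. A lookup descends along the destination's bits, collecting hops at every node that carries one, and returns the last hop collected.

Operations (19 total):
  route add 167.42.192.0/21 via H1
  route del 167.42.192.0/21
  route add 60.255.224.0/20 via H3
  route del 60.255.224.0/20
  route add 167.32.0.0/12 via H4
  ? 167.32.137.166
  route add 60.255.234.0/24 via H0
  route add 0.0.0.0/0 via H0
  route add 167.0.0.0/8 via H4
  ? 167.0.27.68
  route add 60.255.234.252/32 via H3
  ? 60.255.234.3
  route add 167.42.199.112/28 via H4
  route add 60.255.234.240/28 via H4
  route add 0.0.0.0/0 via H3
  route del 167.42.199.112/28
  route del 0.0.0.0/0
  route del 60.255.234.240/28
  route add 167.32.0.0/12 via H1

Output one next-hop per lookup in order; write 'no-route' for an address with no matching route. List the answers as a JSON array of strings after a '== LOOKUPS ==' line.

Process each operation:
  + 167.42.192.0/21 (H1) depth=21
  - 167.42.192.0/21 clear@21
  + 60.255.224.0/20 (H3) depth=20
  - 60.255.224.0/20 clear@20
  + 167.32.0.0/12 (H4) depth=12
  lookup 167.32.137.166: bits 101001110010 walk d0:-→d1:-→d2:-→d3:-→d4:-→d5:-→d6:-→d7:-→d8:-→d9:-→d10:-→d11:-→d12:H4 -> H4
  + 60.255.234.0/24 (H0) depth=24
  + 0.0.0.0/0 (H0) depth=0
  + 167.0.0.0/8 (H4) depth=8
  lookup 167.0.27.68: bits 1010011100 walk d0:H0→d1:-→d2:-→d3:-→d4:-→d5:-→d6:-→d7:-→d8:H4→d9:-→d10:- -> H4
  + 60.255.234.252/32 (H3) depth=32
  lookup 60.255.234.3: bits 001111001111111111101010 walk d0:H0→d1:-→d2:-→d3:-→d4:-→d5:-→d6:-→d7:-→d8:-→d9:-→d10:-→d11:-→d12:-→d13:-→d14:-→d15:-→d16:-→d17:-→d18:-→d19:-→d20:-→d21:-→d22:-→d23:-→d24:H0 -> H0
  + 167.42.199.112/28 (H4) depth=28
  + 60.255.234.240/28 (H4) depth=28
  + 0.0.0.0/0 (H3) depth=0
  - 167.42.199.112/28 clear@28
  - 0.0.0.0/0 clear@0
  - 60.255.234.240/28 clear@28
  + 167.32.0.0/12 (H1) depth=12

== LOOKUPS ==
["H4","H4","H0"]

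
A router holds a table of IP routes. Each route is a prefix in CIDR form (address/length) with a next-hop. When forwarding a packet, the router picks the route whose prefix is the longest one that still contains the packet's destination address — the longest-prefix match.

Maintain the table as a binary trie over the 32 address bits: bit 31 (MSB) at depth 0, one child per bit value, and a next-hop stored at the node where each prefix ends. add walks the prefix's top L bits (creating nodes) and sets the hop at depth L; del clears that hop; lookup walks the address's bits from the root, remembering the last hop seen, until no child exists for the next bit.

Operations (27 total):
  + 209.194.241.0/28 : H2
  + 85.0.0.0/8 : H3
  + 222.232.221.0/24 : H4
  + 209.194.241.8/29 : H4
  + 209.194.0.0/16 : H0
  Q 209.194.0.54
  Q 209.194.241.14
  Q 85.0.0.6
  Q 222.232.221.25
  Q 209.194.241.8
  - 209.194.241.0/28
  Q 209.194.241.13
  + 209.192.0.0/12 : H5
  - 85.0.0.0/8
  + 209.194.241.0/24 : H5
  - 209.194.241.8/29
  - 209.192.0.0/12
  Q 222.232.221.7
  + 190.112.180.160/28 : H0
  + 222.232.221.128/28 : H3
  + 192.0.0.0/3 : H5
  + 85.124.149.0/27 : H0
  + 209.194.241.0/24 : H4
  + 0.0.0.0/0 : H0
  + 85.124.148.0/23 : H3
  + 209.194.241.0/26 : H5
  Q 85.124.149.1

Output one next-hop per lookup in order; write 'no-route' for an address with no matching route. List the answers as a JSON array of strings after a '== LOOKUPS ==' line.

Apply in order:
  + 209.194.241.0/28 (H2) depth=28
  + 85.0.0.0/8 (H3) depth=8
  + 222.232.221.0/24 (H4) depth=24
  + 209.194.241.8/29 (H4) depth=29
  + 209.194.0.0/16 (H0) depth=16
  ? 209.194.0.54  path d0:-→d1:-→d2:-→d3:-→d4:-→d5:-→d6:-→d7:-→d8:-→d9:-→d10:-→d11:-→d12:-→d13:-→d14:-→d15:-→d16:H0  best=H0
  ? 209.194.241.14  path d0:-→d1:-→d2:-→d3:-→d4:-→d5:-→d6:-→d7:-→d8:-→d9:-→d10:-→d11:-→d12:-→d13:-→d14:-→d15:-→d16:H0→d17:-→d18:-→d19:-→d20:-→d21:-→d22:-→d23:-→d24:-→d25:-→d26:-→d27:-→d28:H2→d29:H4  best=H4
  ? 85.0.0.6  path d0:-→d1:-→d2:-→d3:-→d4:-→d5:-→d6:-→d7:-→d8:H3  best=H3
  ? 222.232.221.25  path d0:-→d1:-→d2:-→d3:-→d4:-→d5:-→d6:-→d7:-→d8:-→d9:-→d10:-→d11:-→d12:-→d13:-→d14:-→d15:-→d16:-→d17:-→d18:-→d19:-→d20:-→d21:-→d22:-→d23:-→d24:H4  best=H4
  ? 209.194.241.8  path d0:-→d1:-→d2:-→d3:-→d4:-→d5:-→d6:-→d7:-→d8:-→d9:-→d10:-→d11:-→d12:-→d13:-→d14:-→d15:-→d16:H0→d17:-→d18:-→d19:-→d20:-→d21:-→d22:-→d23:-→d24:-→d25:-→d26:-→d27:-→d28:H2→d29:H4  best=H4
  - 209.194.241.0/28 clear@28
  ? 209.194.241.13  path d0:-→d1:-→d2:-→d3:-→d4:-→d5:-→d6:-→d7:-→d8:-→d9:-→d10:-→d11:-→d12:-→d13:-→d14:-→d15:-→d16:H0→d17:-→d18:-→d19:-→d20:-→d21:-→d22:-→d23:-→d24:-→d25:-→d26:-→d27:-→d28:-→d29:H4  best=H4
  + 209.192.0.0/12 (H5) depth=12
  - 85.0.0.0/8 clear@8
  + 209.194.241.0/24 (H5) depth=24
  - 209.194.241.8/29 clear@29
  - 209.192.0.0/12 clear@12
  ? 222.232.221.7  path d0:-→d1:-→d2:-→d3:-→d4:-→d5:-→d6:-→d7:-→d8:-→d9:-→d10:-→d11:-→d12:-→d13:-→d14:-→d15:-→d16:-→d17:-→d18:-→d19:-→d20:-→d21:-→d22:-→d23:-→d24:H4  best=H4
  + 190.112.180.160/28 (H0) depth=28
  + 222.232.221.128/28 (H3) depth=28
  + 192.0.0.0/3 (H5) depth=3
  + 85.124.149.0/27 (H0) depth=27
  + 209.194.241.0/24 (H4) depth=24
  + 0.0.0.0/0 (H0) depth=0
  + 85.124.148.0/23 (H3) depth=23
  + 209.194.241.0/26 (H5) depth=26
  ? 85.124.149.1  path d0:H0→d1:-→d2:-→d3:-→d4:-→d5:-→d6:-→d7:-→d8:-→d9:-→d10:-→d11:-→d12:-→d13:-→d14:-→d15:-→d16:-→d17:-→d18:-→d19:-→d20:-→d21:-→d22:-→d23:H3→d24:-→d25:-→d26:-→d27:H0  best=H0

== LOOKUPS ==
["H0","H4","H3","H4","H4","H4","H4","H0"]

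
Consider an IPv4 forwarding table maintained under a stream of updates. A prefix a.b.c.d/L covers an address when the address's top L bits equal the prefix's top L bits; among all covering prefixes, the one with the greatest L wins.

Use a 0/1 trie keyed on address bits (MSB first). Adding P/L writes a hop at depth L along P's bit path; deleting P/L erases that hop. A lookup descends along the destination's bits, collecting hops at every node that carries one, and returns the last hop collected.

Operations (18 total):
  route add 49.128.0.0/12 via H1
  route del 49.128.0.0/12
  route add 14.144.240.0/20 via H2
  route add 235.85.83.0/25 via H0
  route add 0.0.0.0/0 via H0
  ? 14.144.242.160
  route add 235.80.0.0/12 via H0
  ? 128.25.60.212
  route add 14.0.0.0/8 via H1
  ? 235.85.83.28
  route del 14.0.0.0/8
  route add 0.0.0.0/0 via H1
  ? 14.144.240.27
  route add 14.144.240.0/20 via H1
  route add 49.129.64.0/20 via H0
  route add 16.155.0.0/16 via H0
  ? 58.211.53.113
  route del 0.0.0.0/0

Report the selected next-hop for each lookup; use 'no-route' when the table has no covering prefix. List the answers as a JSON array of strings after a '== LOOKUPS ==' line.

Process each operation:
  add 49.128.0.0/12 -> H1 at depth 12
  del 49.128.0.0/12 (clear depth 12)
  add 14.144.240.0/20 -> H2 at depth 20
  add 235.85.83.0/25 -> H0 at depth 25
  add 0.0.0.0/0 -> H0 at depth 0
  Q 14.144.242.160: descend 00001110100100001111 ; hops seen [H0,H2] ; pick H2
  add 235.80.0.0/12 -> H0 at depth 12
  Q 128.25.60.212: descend 1 ; hops seen [H0] ; pick H0
  add 14.0.0.0/8 -> H1 at depth 8
  Q 235.85.83.28: descend 1110101101010101010100110 ; hops seen [H0,H0,H0] ; pick H0
  del 14.0.0.0/8 (clear depth 8)
  add 0.0.0.0/0 -> H1 at depth 0
  Q 14.144.240.27: descend 00001110100100001111 ; hops seen [H1,H2] ; pick H2
  add 14.144.240.0/20 -> H1 at depth 20
  add 49.129.64.0/20 -> H0 at depth 20
  add 16.155.0.0/16 -> H0 at depth 16
  Q 58.211.53.113: descend 0011 ; hops seen [H1] ; pick H1
  del 0.0.0.0/0 (clear depth 0)

== LOOKUPS ==
["H2","H0","H0","H2","H1"]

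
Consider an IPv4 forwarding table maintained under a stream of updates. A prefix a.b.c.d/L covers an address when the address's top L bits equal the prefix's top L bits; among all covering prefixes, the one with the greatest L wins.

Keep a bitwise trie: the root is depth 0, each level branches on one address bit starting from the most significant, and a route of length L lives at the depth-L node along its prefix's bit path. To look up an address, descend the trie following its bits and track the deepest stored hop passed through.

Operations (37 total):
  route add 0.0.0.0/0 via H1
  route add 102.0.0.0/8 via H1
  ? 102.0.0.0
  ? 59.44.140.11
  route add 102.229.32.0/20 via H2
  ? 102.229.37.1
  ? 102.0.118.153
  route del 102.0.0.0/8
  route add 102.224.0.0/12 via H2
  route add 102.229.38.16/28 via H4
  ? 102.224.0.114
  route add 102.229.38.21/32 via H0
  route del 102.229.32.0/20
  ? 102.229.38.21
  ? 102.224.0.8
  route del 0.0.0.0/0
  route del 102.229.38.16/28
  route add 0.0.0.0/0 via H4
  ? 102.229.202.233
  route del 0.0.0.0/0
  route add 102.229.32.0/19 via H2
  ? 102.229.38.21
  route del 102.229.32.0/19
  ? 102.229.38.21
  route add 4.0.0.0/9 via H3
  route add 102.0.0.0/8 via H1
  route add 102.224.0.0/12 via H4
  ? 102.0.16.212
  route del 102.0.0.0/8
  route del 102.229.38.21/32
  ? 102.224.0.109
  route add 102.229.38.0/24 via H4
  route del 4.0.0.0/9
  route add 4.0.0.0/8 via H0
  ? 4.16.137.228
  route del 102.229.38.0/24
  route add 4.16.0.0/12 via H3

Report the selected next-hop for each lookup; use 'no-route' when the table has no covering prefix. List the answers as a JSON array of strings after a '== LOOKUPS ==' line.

Apply in order:
  + 0.0.0.0/0 (H1) depth=0
  + 102.0.0.0/8 (H1) depth=8
  ? 102.0.0.0  path d0:H1→d1:-→d2:-→d3:-→d4:-→d5:-→d6:-→d7:-→d8:H1  best=H1
  ? 59.44.140.11  path d0:H1→d1:-  best=H1
  + 102.229.32.0/20 (H2) depth=20
  ? 102.229.37.1  path d0:H1→d1:-→d2:-→d3:-→d4:-→d5:-→d6:-→d7:-→d8:H1→d9:-→d10:-→d11:-→d12:-→d13:-→d14:-→d15:-→d16:-→d17:-→d18:-→d19:-→d20:H2  best=H2
  ? 102.0.118.153  path d0:H1→d1:-→d2:-→d3:-→d4:-→d5:-→d6:-→d7:-→d8:H1  best=H1
  - 102.0.0.0/8 clear@8
  + 102.224.0.0/12 (H2) depth=12
  + 102.229.38.16/28 (H4) depth=28
  ? 102.224.0.114  path d0:H1→d1:-→d2:-→d3:-→d4:-→d5:-→d6:-→d7:-→d8:-→d9:-→d10:-→d11:-→d12:H2→d13:-  best=H2
  + 102.229.38.21/32 (H0) depth=32
  - 102.229.32.0/20 clear@20
  ? 102.229.38.21  path d0:H1→d1:-→d2:-→d3:-→d4:-→d5:-→d6:-→d7:-→d8:-→d9:-→d10:-→d11:-→d12:H2→d13:-→d14:-→d15:-→d16:-→d17:-→d18:-→d19:-→d20:-→d21:-→d22:-→d23:-→d24:-→d25:-→d26:-→d27:-→d28:H4→d29:-→d30:-→d31:-→d32:H0  best=H0
  ? 102.224.0.8  path d0:H1→d1:-→d2:-→d3:-→d4:-→d5:-→d6:-→d7:-→d8:-→d9:-→d10:-→d11:-→d12:H2→d13:-  best=H2
  - 0.0.0.0/0 clear@0
  - 102.229.38.16/28 clear@28
  + 0.0.0.0/0 (H4) depth=0
  ? 102.229.202.233  path d0:H4→d1:-→d2:-→d3:-→d4:-→d5:-→d6:-→d7:-→d8:-→d9:-→d10:-→d11:-→d12:H2→d13:-→d14:-→d15:-→d16:-  best=H2
  - 0.0.0.0/0 clear@0
  + 102.229.32.0/19 (H2) depth=19
  ? 102.229.38.21  path d0:-→d1:-→d2:-→d3:-→d4:-→d5:-→d6:-→d7:-→d8:-→d9:-→d10:-→d11:-→d12:H2→d13:-→d14:-→d15:-→d16:-→d17:-→d18:-→d19:H2→d20:-→d21:-→d22:-→d23:-→d24:-→d25:-→d26:-→d27:-→d28:-→d29:-→d30:-→d31:-→d32:H0  best=H0
  - 102.229.32.0/19 clear@19
  ? 102.229.38.21  path d0:-→d1:-→d2:-→d3:-→d4:-→d5:-→d6:-→d7:-→d8:-→d9:-→d10:-→d11:-→d12:H2→d13:-→d14:-→d15:-→d16:-→d17:-→d18:-→d19:-→d20:-→d21:-→d22:-→d23:-→d24:-→d25:-→d26:-→d27:-→d28:-→d29:-→d30:-→d31:-→d32:H0  best=H0
  + 4.0.0.0/9 (H3) depth=9
  + 102.0.0.0/8 (H1) depth=8
  + 102.224.0.0/12 (H4) depth=12
  ? 102.0.16.212  path d0:-→d1:-→d2:-→d3:-→d4:-→d5:-→d6:-→d7:-→d8:H1  best=H1
  - 102.0.0.0/8 clear@8
  - 102.229.38.21/32 clear@32
  ? 102.224.0.109  path d0:-→d1:-→d2:-→d3:-→d4:-→d5:-→d6:-→d7:-→d8:-→d9:-→d10:-→d11:-→d12:H4→d13:-  best=H4
  + 102.229.38.0/24 (H4) depth=24
  - 4.0.0.0/9 clear@9
  + 4.0.0.0/8 (H0) depth=8
  ? 4.16.137.228  path d0:-→d1:-→d2:-→d3:-→d4:-→d5:-→d6:-→d7:-→d8:H0→d9:-  best=H0
  - 102.229.38.0/24 clear@24
  + 4.16.0.0/12 (H3) depth=12

== LOOKUPS ==
["H1","H1","H2","H1","H2","H0","H2","H2","H0","H0","H1","H4","H0"]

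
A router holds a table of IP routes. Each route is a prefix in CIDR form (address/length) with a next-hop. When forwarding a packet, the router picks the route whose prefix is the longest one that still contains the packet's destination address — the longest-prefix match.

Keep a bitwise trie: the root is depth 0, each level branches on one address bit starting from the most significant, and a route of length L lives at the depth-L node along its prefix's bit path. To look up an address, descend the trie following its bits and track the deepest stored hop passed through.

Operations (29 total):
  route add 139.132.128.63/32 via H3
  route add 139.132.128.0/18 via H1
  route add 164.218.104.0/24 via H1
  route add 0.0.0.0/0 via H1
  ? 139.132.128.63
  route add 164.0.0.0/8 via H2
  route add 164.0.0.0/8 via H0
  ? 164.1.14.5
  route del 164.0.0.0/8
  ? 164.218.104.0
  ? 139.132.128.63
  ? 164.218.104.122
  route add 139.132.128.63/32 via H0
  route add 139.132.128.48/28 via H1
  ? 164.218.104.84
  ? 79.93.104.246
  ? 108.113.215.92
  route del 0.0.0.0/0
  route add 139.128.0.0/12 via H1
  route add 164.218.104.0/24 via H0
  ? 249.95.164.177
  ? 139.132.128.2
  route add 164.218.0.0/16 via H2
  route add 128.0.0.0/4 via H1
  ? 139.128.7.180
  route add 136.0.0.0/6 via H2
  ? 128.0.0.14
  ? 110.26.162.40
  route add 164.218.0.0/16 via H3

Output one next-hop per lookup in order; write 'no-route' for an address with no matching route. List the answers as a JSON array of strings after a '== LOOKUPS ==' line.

Process each operation:
  + 139.132.128.63/32 (H3) depth=32
  + 139.132.128.0/18 (H1) depth=18
  + 164.218.104.0/24 (H1) depth=24
  + 0.0.0.0/0 (H1) depth=0
  Q 139.132.128.63: descend 10001011100001001000000000111111 ; hops seen [H1,H1,H3] ; pick H3
  + 164.0.0.0/8 (H2) depth=8
  + 164.0.0.0/8 (H0) depth=8
  Q 164.1.14.5: descend 10100100 ; hops seen [H1,H0] ; pick H0
  del 164.0.0.0/8 (clear depth 8)
  Q 164.218.104.0: descend 101001001101101001101000 ; hops seen [H1,H1] ; pick H1
  Q 139.132.128.63: descend 10001011100001001000000000111111 ; hops seen [H1,H1,H3] ; pick H3
  Q 164.218.104.122: descend 101001001101101001101000 ; hops seen [H1,H1] ; pick H1
  + 139.132.128.63/32 (H0) depth=32
  + 139.132.128.48/28 (H1) depth=28
  Q 164.218.104.84: descend 101001001101101001101000 ; hops seen [H1,H1] ; pick H1
  Q 79.93.104.246: descend ε ; hops seen [H1] ; pick H1
  Q 108.113.215.92: descend ε ; hops seen [H1] ; pick H1
  del 0.0.0.0/0 (clear depth 0)
  + 139.128.0.0/12 (H1) depth=12
  + 164.218.104.0/24 (H0) depth=24
  Q 249.95.164.177: descend 1 ; hops seen [∅] ; pick no-route
  Q 139.132.128.2: descend 10001011100001001000000000 ; hops seen [H1,H1] ; pick H1
  + 164.218.0.0/16 (H2) depth=16
  + 128.0.0.0/4 (H1) depth=4
  Q 139.128.7.180: descend 1000101110000 ; hops seen [H1,H1] ; pick H1
  + 136.0.0.0/6 (H2) depth=6
  Q 128.0.0.14: descend 1000 ; hops seen [H1] ; pick H1
  Q 110.26.162.40: descend ε ; hops seen [∅] ; pick no-route
  + 164.218.0.0/16 (H3) depth=16

== LOOKUPS ==
["H3","H0","H1","H3","H1","H1","H1","H1","no-route","H1","H1","H1","no-route"]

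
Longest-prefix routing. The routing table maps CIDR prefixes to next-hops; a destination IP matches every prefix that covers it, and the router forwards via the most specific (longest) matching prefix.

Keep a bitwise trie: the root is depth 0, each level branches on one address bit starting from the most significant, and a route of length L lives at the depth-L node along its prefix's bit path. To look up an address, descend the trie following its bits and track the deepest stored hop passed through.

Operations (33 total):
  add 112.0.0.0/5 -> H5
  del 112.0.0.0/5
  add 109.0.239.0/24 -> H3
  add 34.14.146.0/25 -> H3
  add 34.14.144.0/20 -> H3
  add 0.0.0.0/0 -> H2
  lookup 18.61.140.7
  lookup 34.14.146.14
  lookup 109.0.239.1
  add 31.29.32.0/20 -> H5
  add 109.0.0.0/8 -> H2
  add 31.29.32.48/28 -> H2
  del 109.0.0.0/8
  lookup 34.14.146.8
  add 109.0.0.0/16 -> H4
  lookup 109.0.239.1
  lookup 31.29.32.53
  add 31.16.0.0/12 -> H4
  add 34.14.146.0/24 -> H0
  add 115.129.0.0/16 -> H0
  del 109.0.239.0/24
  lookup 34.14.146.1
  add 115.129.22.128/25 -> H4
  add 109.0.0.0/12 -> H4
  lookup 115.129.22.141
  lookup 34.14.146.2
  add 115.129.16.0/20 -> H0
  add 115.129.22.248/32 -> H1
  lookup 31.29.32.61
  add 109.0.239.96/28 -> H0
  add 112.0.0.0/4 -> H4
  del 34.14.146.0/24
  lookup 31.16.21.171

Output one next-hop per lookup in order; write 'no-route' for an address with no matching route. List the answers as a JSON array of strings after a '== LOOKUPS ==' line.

Trace:
  + 112.0.0.0/5 (H5) depth=5
  del 112.0.0.0/5 (clear depth 5)
  + 109.0.239.0/24 (H3) depth=24
  + 34.14.146.0/25 (H3) depth=25
  + 34.14.144.0/20 (H3) depth=20
  + 0.0.0.0/0 (H2) depth=0
  lookup 18.61.140.7: bits 00 walk d0:H2→d1:-→d2:- -> H2
  lookup 34.14.146.14: bits 0010001000001110100100100 walk d0:H2→d1:-→d2:-→d3:-→d4:-→d5:-→d6:-→d7:-→d8:-→d9:-→d10:-→d11:-→d12:-→d13:-→d14:-→d15:-→d16:-→d17:-→d18:-→d19:-→d20:H3→d21:-→d22:-→d23:-→d24:-→d25:H3 -> H3
  lookup 109.0.239.1: bits 011011010000000011101111 walk d0:H2→d1:-→d2:-→d3:-→d4:-→d5:-→d6:-→d7:-→d8:-→d9:-→d10:-→d11:-→d12:-→d13:-→d14:-→d15:-→d16:-→d17:-→d18:-→d19:-→d20:-→d21:-→d22:-→d23:-→d24:H3 -> H3
  + 31.29.32.0/20 (H5) depth=20
  + 109.0.0.0/8 (H2) depth=8
  + 31.29.32.48/28 (H2) depth=28
  del 109.0.0.0/8 (clear depth 8)
  lookup 34.14.146.8: bits 0010001000001110100100100 walk d0:H2→d1:-→d2:-→d3:-→d4:-→d5:-→d6:-→d7:-→d8:-→d9:-→d10:-→d11:-→d12:-→d13:-→d14:-→d15:-→d16:-→d17:-→d18:-→d19:-→d20:H3→d21:-→d22:-→d23:-→d24:-→d25:H3 -> H3
  + 109.0.0.0/16 (H4) depth=16
  lookup 109.0.239.1: bits 011011010000000011101111 walk d0:H2→d1:-→d2:-→d3:-→d4:-→d5:-→d6:-→d7:-→d8:-→d9:-→d10:-→d11:-→d12:-→d13:-→d14:-→d15:-→d16:H4→d17:-→d18:-→d19:-→d20:-→d21:-→d22:-→d23:-→d24:H3 -> H3
  lookup 31.29.32.53: bits 0001111100011101001000000011 walk d0:H2→d1:-→d2:-→d3:-→d4:-→d5:-→d6:-→d7:-→d8:-→d9:-→d10:-→d11:-→d12:-→d13:-→d14:-→d15:-→d16:-→d17:-→d18:-→d19:-→d20:H5→d21:-→d22:-→d23:-→d24:-→d25:-→d26:-→d27:-→d28:H2 -> H2
  + 31.16.0.0/12 (H4) depth=12
  + 34.14.146.0/24 (H0) depth=24
  + 115.129.0.0/16 (H0) depth=16
  del 109.0.239.0/24 (clear depth 24)
  lookup 34.14.146.1: bits 0010001000001110100100100 walk d0:H2→d1:-→d2:-→d3:-→d4:-→d5:-→d6:-→d7:-→d8:-→d9:-→d10:-→d11:-→d12:-→d13:-→d14:-→d15:-→d16:-→d17:-→d18:-→d19:-→d20:H3→d21:-→d22:-→d23:-→d24:H0→d25:H3 -> H3
  + 115.129.22.128/25 (H4) depth=25
  + 109.0.0.0/12 (H4) depth=12
  lookup 115.129.22.141: bits 0111001110000001000101101 walk d0:H2→d1:-→d2:-→d3:-→d4:-→d5:-→d6:-→d7:-→d8:-→d9:-→d10:-→d11:-→d12:-→d13:-→d14:-→d15:-→d16:H0→d17:-→d18:-→d19:-→d20:-→d21:-→d22:-→d23:-→d24:-→d25:H4 -> H4
  lookup 34.14.146.2: bits 0010001000001110100100100 walk d0:H2→d1:-→d2:-→d3:-→d4:-→d5:-→d6:-→d7:-→d8:-→d9:-→d10:-→d11:-→d12:-→d13:-→d14:-→d15:-→d16:-→d17:-→d18:-→d19:-→d20:H3→d21:-→d22:-→d23:-→d24:H0→d25:H3 -> H3
  + 115.129.16.0/20 (H0) depth=20
  + 115.129.22.248/32 (H1) depth=32
  lookup 31.29.32.61: bits 0001111100011101001000000011 walk d0:H2→d1:-→d2:-→d3:-→d4:-→d5:-→d6:-→d7:-→d8:-→d9:-→d10:-→d11:-→d12:H4→d13:-→d14:-→d15:-→d16:-→d17:-→d18:-→d19:-→d20:H5→d21:-→d22:-→d23:-→d24:-→d25:-→d26:-→d27:-→d28:H2 -> H2
  + 109.0.239.96/28 (H0) depth=28
  + 112.0.0.0/4 (H4) depth=4
  del 34.14.146.0/24 (clear depth 24)
  lookup 31.16.21.171: bits 000111110001 walk d0:H2→d1:-→d2:-→d3:-→d4:-→d5:-→d6:-→d7:-→d8:-→d9:-→d10:-→d11:-→d12:H4 -> H4

== LOOKUPS ==
["H2","H3","H3","H3","H3","H2","H3","H4","H3","H2","H4"]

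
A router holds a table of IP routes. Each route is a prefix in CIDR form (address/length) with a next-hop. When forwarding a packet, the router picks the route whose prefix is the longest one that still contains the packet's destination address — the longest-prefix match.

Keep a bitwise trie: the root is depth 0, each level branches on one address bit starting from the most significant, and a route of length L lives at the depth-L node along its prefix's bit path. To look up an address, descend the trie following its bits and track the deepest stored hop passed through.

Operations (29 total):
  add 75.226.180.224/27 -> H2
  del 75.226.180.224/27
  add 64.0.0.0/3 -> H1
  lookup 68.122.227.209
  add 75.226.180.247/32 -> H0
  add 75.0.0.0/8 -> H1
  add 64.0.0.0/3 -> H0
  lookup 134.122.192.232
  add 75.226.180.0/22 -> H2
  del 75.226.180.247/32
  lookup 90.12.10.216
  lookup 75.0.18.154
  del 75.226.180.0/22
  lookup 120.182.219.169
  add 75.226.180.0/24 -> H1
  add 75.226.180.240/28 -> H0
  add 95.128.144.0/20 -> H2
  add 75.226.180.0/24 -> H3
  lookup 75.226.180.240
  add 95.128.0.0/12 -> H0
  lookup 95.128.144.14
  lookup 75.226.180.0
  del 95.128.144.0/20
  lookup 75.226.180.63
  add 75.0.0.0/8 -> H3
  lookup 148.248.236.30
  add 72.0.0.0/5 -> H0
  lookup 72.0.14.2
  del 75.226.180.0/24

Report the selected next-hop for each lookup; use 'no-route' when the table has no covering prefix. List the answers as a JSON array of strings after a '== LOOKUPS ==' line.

Process each operation:
  add 75.226.180.224/27 -> H2 at depth 27
  del 75.226.180.224/27 (clear depth 27)
  add 64.0.0.0/3 -> H1 at depth 3
  ? 68.122.227.209  path d0:-→d1:-→d2:-→d3:H1→d4:-  best=H1
  add 75.226.180.247/32 -> H0 at depth 32
  add 75.0.0.0/8 -> H1 at depth 8
  add 64.0.0.0/3 -> H0 at depth 3
  ? 134.122.192.232  path d0:-  best=no-route
  add 75.226.180.0/22 -> H2 at depth 22
  del 75.226.180.247/32 (clear depth 32)
  ? 90.12.10.216  path d0:-→d1:-→d2:-→d3:H0  best=H0
  ? 75.0.18.154  path d0:-→d1:-→d2:-→d3:H0→d4:-→d5:-→d6:-→d7:-→d8:H1  best=H1
  del 75.226.180.0/22 (clear depth 22)
  ? 120.182.219.169  path d0:-→d1:-→d2:-  best=no-route
  add 75.226.180.0/24 -> H1 at depth 24
  add 75.226.180.240/28 -> H0 at depth 28
  add 95.128.144.0/20 -> H2 at depth 20
  add 75.226.180.0/24 -> H3 at depth 24
  ? 75.226.180.240  path d0:-→d1:-→d2:-→d3:H0→d4:-→d5:-→d6:-→d7:-→d8:H1→d9:-→d10:-→d11:-→d12:-→d13:-→d14:-→d15:-→d16:-→d17:-→d18:-→d19:-→d20:-→d21:-→d22:-→d23:-→d24:H3→d25:-→d26:-→d27:-→d28:H0→d29:-  best=H0
  add 95.128.0.0/12 -> H0 at depth 12
  ? 95.128.144.14  path d0:-→d1:-→d2:-→d3:H0→d4:-→d5:-→d6:-→d7:-→d8:-→d9:-→d10:-→d11:-→d12:H0→d13:-→d14:-→d15:-→d16:-→d17:-→d18:-→d19:-→d20:H2  best=H2
  ? 75.226.180.0  path d0:-→d1:-→d2:-→d3:H0→d4:-→d5:-→d6:-→d7:-→d8:H1→d9:-→d10:-→d11:-→d12:-→d13:-→d14:-→d15:-→d16:-→d17:-→d18:-→d19:-→d20:-→d21:-→d22:-→d23:-→d24:H3  best=H3
  del 95.128.144.0/20 (clear depth 20)
  ? 75.226.180.63  path d0:-→d1:-→d2:-→d3:H0→d4:-→d5:-→d6:-→d7:-→d8:H1→d9:-→d10:-→d11:-→d12:-→d13:-→d14:-→d15:-→d16:-→d17:-→d18:-→d19:-→d20:-→d21:-→d22:-→d23:-→d24:H3  best=H3
  add 75.0.0.0/8 -> H3 at depth 8
  ? 148.248.236.30  path d0:-  best=no-route
  add 72.0.0.0/5 -> H0 at depth 5
  ? 72.0.14.2  path d0:-→d1:-→d2:-→d3:H0→d4:-→d5:H0→d6:-  best=H0
  del 75.226.180.0/24 (clear depth 24)

== LOOKUPS ==
["H1","no-route","H0","H1","no-route","H0","H2","H3","H3","no-route","H0"]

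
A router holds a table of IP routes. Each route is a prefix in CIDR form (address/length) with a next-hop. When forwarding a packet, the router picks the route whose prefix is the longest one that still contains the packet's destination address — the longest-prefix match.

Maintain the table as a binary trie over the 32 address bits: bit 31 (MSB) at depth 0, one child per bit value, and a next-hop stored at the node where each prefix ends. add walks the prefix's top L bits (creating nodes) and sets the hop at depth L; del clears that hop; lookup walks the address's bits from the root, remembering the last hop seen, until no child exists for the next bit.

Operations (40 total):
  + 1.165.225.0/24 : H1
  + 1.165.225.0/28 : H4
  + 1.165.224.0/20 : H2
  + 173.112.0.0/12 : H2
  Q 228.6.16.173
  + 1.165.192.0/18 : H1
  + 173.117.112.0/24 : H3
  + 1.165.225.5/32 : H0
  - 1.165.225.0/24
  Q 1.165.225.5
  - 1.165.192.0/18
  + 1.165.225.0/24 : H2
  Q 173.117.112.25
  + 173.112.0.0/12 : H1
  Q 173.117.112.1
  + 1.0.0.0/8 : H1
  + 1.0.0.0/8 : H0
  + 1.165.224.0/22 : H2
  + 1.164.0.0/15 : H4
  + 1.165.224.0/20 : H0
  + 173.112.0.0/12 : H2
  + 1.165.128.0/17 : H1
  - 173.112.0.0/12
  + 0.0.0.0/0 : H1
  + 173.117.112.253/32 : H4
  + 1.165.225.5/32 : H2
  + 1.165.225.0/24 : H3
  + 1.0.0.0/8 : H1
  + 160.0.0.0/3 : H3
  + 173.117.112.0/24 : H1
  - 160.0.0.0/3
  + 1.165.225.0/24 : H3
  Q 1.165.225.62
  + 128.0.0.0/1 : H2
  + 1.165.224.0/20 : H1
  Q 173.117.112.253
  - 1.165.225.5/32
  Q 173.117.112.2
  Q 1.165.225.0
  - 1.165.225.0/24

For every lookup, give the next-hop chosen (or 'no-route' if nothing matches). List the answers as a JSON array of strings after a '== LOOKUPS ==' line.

Process each operation:
  add 1.165.225.0/24 -> H1 at depth 24
  add 1.165.225.0/28 -> H4 at depth 28
  add 1.165.224.0/20 -> H2 at depth 20
  add 173.112.0.0/12 -> H2 at depth 12
  ? 228.6.16.173  path d0:-→d1:-  best=no-route
  add 1.165.192.0/18 -> H1 at depth 18
  add 173.117.112.0/24 -> H3 at depth 24
  add 1.165.225.5/32 -> H0 at depth 32
  del 1.165.225.0/24 (clear depth 24)
  ? 1.165.225.5  path d0:-→d1:-→d2:-→d3:-→d4:-→d5:-→d6:-→d7:-→d8:-→d9:-→d10:-→d11:-→d12:-→d13:-→d14:-→d15:-→d16:-→d17:-→d18:H1→d19:-→d20:H2→d21:-→d22:-→d23:-→d24:-→d25:-→d26:-→d27:-→d28:H4→d29:-→d30:-→d31:-→d32:H0  best=H0
  del 1.165.192.0/18 (clear depth 18)
  add 1.165.225.0/24 -> H2 at depth 24
  ? 173.117.112.25  path d0:-→d1:-→d2:-→d3:-→d4:-→d5:-→d6:-→d7:-→d8:-→d9:-→d10:-→d11:-→d12:H2→d13:-→d14:-→d15:-→d16:-→d17:-→d18:-→d19:-→d20:-→d21:-→d22:-→d23:-→d24:H3  best=H3
  add 173.112.0.0/12 -> H1 at depth 12
  ? 173.117.112.1  path d0:-→d1:-→d2:-→d3:-→d4:-→d5:-→d6:-→d7:-→d8:-→d9:-→d10:-→d11:-→d12:H1→d13:-→d14:-→d15:-→d16:-→d17:-→d18:-→d19:-→d20:-→d21:-→d22:-→d23:-→d24:H3  best=H3
  add 1.0.0.0/8 -> H1 at depth 8
  add 1.0.0.0/8 -> H0 at depth 8
  add 1.165.224.0/22 -> H2 at depth 22
  add 1.164.0.0/15 -> H4 at depth 15
  add 1.165.224.0/20 -> H0 at depth 20
  add 173.112.0.0/12 -> H2 at depth 12
  add 1.165.128.0/17 -> H1 at depth 17
  del 173.112.0.0/12 (clear depth 12)
  add 0.0.0.0/0 -> H1 at depth 0
  add 173.117.112.253/32 -> H4 at depth 32
  add 1.165.225.5/32 -> H2 at depth 32
  add 1.165.225.0/24 -> H3 at depth 24
  add 1.0.0.0/8 -> H1 at depth 8
  add 160.0.0.0/3 -> H3 at depth 3
  add 173.117.112.0/24 -> H1 at depth 24
  del 160.0.0.0/3 (clear depth 3)
  add 1.165.225.0/24 -> H3 at depth 24
  ? 1.165.225.62  path d0:H1→d1:-→d2:-→d3:-→d4:-→d5:-→d6:-→d7:-→d8:H1→d9:-→d10:-→d11:-→d12:-→d13:-→d14:-→d15:H4→d16:-→d17:H1→d18:-→d19:-→d20:H0→d21:-→d22:H2→d23:-→d24:H3→d25:-→d26:-  best=H3
  add 128.0.0.0/1 -> H2 at depth 1
  add 1.165.224.0/20 -> H1 at depth 20
  ? 173.117.112.253  path d0:H1→d1:H2→d2:-→d3:-→d4:-→d5:-→d6:-→d7:-→d8:-→d9:-→d10:-→d11:-→d12:-→d13:-→d14:-→d15:-→d16:-→d17:-→d18:-→d19:-→d20:-→d21:-→d22:-→d23:-→d24:H1→d25:-→d26:-→d27:-→d28:-→d29:-→d30:-→d31:-→d32:H4  best=H4
  del 1.165.225.5/32 (clear depth 32)
  ? 173.117.112.2  path d0:H1→d1:H2→d2:-→d3:-→d4:-→d5:-→d6:-→d7:-→d8:-→d9:-→d10:-→d11:-→d12:-→d13:-→d14:-→d15:-→d16:-→d17:-→d18:-→d19:-→d20:-→d21:-→d22:-→d23:-→d24:H1  best=H1
  ? 1.165.225.0  path d0:H1→d1:-→d2:-→d3:-→d4:-→d5:-→d6:-→d7:-→d8:H1→d9:-→d10:-→d11:-→d12:-→d13:-→d14:-→d15:H4→d16:-→d17:H1→d18:-→d19:-→d20:H1→d21:-→d22:H2→d23:-→d24:H3→d25:-→d26:-→d27:-→d28:H4→d29:-  best=H4
  del 1.165.225.0/24 (clear depth 24)

== LOOKUPS ==
["no-route","H0","H3","H3","H3","H4","H1","H4"]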